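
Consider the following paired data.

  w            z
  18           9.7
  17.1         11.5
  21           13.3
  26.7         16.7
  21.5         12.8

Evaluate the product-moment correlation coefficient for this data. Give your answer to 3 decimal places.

n = 5, Σw = 104.3, Σz = 64, Σw² = 2232.55, Σz² = 845.96, Σwz = 1371.64
nΣwz − ΣwΣz = 6858.2 − 6675.2 = 183
nΣw² − (Σw)² = 11162.75 − 10878.49 = 284.26; nΣz² − (Σz)² = 4229.8 − 4096 = 133.8
r = 183 / √(284.26 × 133.8) = 183 / 195.0230 ≈ 0.938

0.938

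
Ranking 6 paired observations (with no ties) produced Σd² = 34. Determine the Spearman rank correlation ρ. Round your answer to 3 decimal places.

ρ = 1 − 6Σd² / [n(n²−1)] = 1 − 6×34 / (6×35)
  = 1 − 204/210 = 1 − 0.9714 ≈ 0.029

0.029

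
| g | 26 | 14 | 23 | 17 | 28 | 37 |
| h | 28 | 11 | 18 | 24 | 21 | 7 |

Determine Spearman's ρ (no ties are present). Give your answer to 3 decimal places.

Rank g: 4, 1, 3, 2, 5, 6
Rank h: 6, 2, 3, 5, 4, 1
d = rank(g) − rank(h): -2, -1, 0, -3, 1, 5; Σd² = 40
ρ = 1 − 6Σd² / [n(n²−1)] = 1 − 6×40 / (6×35) = 1 − 240/210 ≈ -0.143

-0.143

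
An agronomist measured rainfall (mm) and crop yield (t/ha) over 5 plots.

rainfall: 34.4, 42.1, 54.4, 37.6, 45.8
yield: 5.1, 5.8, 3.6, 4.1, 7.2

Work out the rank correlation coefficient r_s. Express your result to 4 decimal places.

-0.1000

Rank rainfall: 1, 3, 5, 2, 4
Rank yield: 3, 4, 1, 2, 5
d = rank(rainfall) − rank(yield): -2, -1, 4, 0, -1; Σd² = 22
ρ = 1 − 6Σd² / [n(n²−1)] = 1 − 6×22 / (5×24) = 1 − 132/120 ≈ -0.1000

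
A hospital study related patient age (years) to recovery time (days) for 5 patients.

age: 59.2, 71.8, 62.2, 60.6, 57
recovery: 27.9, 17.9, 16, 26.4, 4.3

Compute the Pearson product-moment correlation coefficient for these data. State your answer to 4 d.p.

0.1257

n = 5, Σx = 310.8, Σy = 92.5, Σx² = 19450.08, Σy² = 2070.27, Σxy = 5777.04
nΣxy − ΣxΣy = 28885.2 − 28749 = 136.2
nΣx² − (Σx)² = 97250.4 − 96596.64 = 653.76; nΣy² − (Σy)² = 10351.35 − 8556.25 = 1795.1
r = 136.2 / √(653.76 × 1795.1) = 136.2 / 1083.3119 ≈ 0.1257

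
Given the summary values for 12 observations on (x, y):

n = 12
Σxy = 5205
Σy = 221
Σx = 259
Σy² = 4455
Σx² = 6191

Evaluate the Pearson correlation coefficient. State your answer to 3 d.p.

r = (nΣxy − ΣxΣy) / √[(nΣx² − (Σx)²)(nΣy² − (Σy)²)]
Numerator: 12×5205 − 259×221 = 5221
Denominator: √[(74292 − 67081)(53460 − 48841)] = √[7211 × 4619] = 5771.2745
r = 5221 / 5771.2745 ≈ 0.905

0.905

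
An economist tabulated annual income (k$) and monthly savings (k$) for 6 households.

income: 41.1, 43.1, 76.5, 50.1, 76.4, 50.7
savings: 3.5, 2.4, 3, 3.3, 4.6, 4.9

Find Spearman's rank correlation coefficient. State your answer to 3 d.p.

0.143

Rank income: 1, 2, 6, 3, 5, 4
Rank savings: 4, 1, 2, 3, 5, 6
d = rank(income) − rank(savings): -3, 1, 4, 0, 0, -2; Σd² = 30
ρ = 1 − 6Σd² / [n(n²−1)] = 1 − 6×30 / (6×35) = 1 − 180/210 ≈ 0.143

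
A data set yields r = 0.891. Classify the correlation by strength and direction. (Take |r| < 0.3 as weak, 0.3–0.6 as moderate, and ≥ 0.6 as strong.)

r = 0.891 > 0 so the relationship is positive.
|r| = 0.891, which falls in the strong range.

strong positive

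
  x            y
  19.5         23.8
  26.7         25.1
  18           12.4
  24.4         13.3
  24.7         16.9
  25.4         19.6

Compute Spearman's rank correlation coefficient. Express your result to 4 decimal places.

Rank x: 2, 6, 1, 3, 4, 5
Rank y: 5, 6, 1, 2, 3, 4
d = rank(x) − rank(y): -3, 0, 0, 1, 1, 1; Σd² = 12
ρ = 1 − 6Σd² / [n(n²−1)] = 1 − 6×12 / (6×35) = 1 − 72/210 ≈ 0.6571

0.6571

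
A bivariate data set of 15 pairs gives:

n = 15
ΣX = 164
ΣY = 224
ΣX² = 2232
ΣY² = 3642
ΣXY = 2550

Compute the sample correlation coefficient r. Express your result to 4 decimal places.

r = (nΣXY − ΣXΣY) / √[(nΣX² − (ΣX)²)(nΣY² − (ΣY)²)]
Numerator: 15×2550 − 164×224 = 1514
Denominator: √[(33480 − 26896)(54630 − 50176)] = √[6584 × 4454] = 5415.2688
r = 1514 / 5415.2688 ≈ 0.2796

0.2796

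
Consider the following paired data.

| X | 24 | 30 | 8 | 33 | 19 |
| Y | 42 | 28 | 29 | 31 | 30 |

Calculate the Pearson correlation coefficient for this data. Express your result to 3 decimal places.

n = 5, ΣX = 114, ΣY = 160, ΣX² = 2990, ΣY² = 5250, ΣXY = 3673
nΣXY − ΣXΣY = 18365 − 18240 = 125
nΣX² − (ΣX)² = 14950 − 12996 = 1954; nΣY² − (ΣY)² = 26250 − 25600 = 650
r = 125 / √(1954 × 650) = 125 / 1126.9871 ≈ 0.111

0.111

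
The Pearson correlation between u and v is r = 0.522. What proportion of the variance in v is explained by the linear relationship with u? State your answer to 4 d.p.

r² = (0.522)² = 0.2725

0.2725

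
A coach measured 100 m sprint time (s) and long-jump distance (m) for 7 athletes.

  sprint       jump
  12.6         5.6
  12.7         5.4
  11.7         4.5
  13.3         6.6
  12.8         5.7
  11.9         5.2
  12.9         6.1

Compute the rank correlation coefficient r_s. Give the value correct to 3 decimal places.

Rank sprint: 3, 4, 1, 7, 5, 2, 6
Rank jump: 4, 3, 1, 7, 5, 2, 6
d = rank(sprint) − rank(jump): -1, 1, 0, 0, 0, 0, 0; Σd² = 2
ρ = 1 − 6Σd² / [n(n²−1)] = 1 − 6×2 / (7×48) = 1 − 12/336 ≈ 0.964

0.964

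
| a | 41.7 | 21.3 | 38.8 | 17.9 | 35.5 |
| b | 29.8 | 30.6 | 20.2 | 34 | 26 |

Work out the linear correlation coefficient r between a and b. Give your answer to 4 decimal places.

n = 5, Σa = 155.2, Σb = 140.6, Σa² = 5278.68, Σb² = 4064.44, Σab = 4209.8
nΣab − ΣaΣb = 21049 − 21821.12 = -772.12
nΣa² − (Σa)² = 26393.4 − 24087.04 = 2306.36; nΣb² − (Σb)² = 20322.2 − 19768.36 = 553.84
r = -772.12 / √(2306.36 × 553.84) = -772.12 / 1130.2011 ≈ -0.6832

-0.6832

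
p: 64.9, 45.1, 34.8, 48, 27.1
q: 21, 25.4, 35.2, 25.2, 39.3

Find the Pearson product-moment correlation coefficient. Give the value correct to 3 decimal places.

n = 5, Σp = 219.9, Σq = 146.1, Σp² = 10495.47, Σq² = 4504.73, Σpq = 6008.03
nΣpq − ΣpΣq = 30040.15 − 32127.39 = -2087.24
nΣp² − (Σp)² = 52477.35 − 48356.01 = 4121.34; nΣq² − (Σq)² = 22523.65 − 21345.21 = 1178.44
r = -2087.24 / √(4121.34 × 1178.44) = -2087.24 / 2203.8040 ≈ -0.947

-0.947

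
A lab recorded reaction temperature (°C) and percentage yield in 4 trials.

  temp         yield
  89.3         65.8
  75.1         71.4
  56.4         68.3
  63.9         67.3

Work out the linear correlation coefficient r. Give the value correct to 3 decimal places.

n = 4, Σx = 284.7, Σy = 272.8, Σx² = 20878.67, Σy² = 18621.78, Σxy = 19390.67
nΣxy − ΣxΣy = 77562.68 − 77666.16 = -103.48
nΣx² − (Σx)² = 83514.68 − 81054.09 = 2460.59; nΣy² − (Σy)² = 74487.12 − 74419.84 = 67.28
r = -103.48 / √(2460.59 × 67.28) = -103.48 / 406.8765 ≈ -0.254

-0.254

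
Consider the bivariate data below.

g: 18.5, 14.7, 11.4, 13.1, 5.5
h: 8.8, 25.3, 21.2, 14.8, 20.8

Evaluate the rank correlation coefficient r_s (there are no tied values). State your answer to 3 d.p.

Rank g: 5, 4, 2, 3, 1
Rank h: 1, 5, 4, 2, 3
d = rank(g) − rank(h): 4, -1, -2, 1, -2; Σd² = 26
ρ = 1 − 6Σd² / [n(n²−1)] = 1 − 6×26 / (5×24) = 1 − 156/120 ≈ -0.300

-0.300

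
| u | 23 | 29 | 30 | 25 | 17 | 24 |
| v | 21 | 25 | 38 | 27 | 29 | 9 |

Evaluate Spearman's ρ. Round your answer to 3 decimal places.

Rank u: 2, 5, 6, 4, 1, 3
Rank v: 2, 3, 6, 4, 5, 1
d = rank(u) − rank(v): 0, 2, 0, 0, -4, 2; Σd² = 24
ρ = 1 − 6Σd² / [n(n²−1)] = 1 − 6×24 / (6×35) = 1 − 144/210 ≈ 0.314

0.314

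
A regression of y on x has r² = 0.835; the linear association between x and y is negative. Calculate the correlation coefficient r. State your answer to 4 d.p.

-0.9138

|r| = √0.835 = 0.9138
The association is negative, so r = −0.9138.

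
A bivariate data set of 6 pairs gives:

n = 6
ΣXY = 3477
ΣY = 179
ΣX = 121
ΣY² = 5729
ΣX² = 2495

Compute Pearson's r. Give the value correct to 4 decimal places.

r = (nΣXY − ΣXΣY) / √[(nΣX² − (ΣX)²)(nΣY² − (ΣY)²)]
Numerator: 6×3477 − 121×179 = -797
Denominator: √[(14970 − 14641)(34374 − 32041)] = √[329 × 2333] = 876.1033
r = -797 / 876.1033 ≈ -0.9097

-0.9097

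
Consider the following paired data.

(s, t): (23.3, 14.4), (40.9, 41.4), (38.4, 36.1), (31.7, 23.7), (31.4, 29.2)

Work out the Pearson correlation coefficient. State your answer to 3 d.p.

0.978

n = 5, Σs = 165.7, Σt = 144.8, Σs² = 5681.11, Σt² = 4638.86, Σst = 5083.19
nΣst − ΣsΣt = 25415.95 − 23993.36 = 1422.59
nΣs² − (Σs)² = 28405.55 − 27456.49 = 949.06; nΣt² − (Σt)² = 23194.3 − 20967.04 = 2227.26
r = 1422.59 / √(949.06 × 2227.26) = 1422.59 / 1453.8925 ≈ 0.978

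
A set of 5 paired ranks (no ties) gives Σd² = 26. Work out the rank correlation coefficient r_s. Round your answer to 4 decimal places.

-0.3000

ρ = 1 − 6Σd² / [n(n²−1)] = 1 − 6×26 / (5×24)
  = 1 − 156/120 = 1 − 1.30000 ≈ -0.3000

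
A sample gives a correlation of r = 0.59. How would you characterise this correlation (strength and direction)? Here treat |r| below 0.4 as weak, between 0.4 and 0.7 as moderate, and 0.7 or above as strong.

moderate positive

r = 0.59 > 0 so the relationship is positive.
|r| = 0.59, which falls in the moderate range.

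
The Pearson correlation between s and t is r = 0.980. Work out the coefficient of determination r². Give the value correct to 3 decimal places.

0.960

r² = (0.980)² = 0.960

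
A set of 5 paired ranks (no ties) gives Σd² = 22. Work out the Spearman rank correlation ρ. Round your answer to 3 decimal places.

-0.100

ρ = 1 − 6Σd² / [n(n²−1)] = 1 − 6×22 / (5×24)
  = 1 − 132/120 = 1 − 1.1000 ≈ -0.100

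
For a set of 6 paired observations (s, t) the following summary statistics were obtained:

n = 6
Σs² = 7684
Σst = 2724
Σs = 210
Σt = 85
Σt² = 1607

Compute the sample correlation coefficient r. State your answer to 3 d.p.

r = (nΣst − ΣsΣt) / √[(nΣs² − (Σs)²)(nΣt² − (Σt)²)]
Numerator: 6×2724 − 210×85 = -1506
Denominator: √[(46104 − 44100)(9642 − 7225)] = √[2004 × 2417] = 2200.8335
r = -1506 / 2200.8335 ≈ -0.684

-0.684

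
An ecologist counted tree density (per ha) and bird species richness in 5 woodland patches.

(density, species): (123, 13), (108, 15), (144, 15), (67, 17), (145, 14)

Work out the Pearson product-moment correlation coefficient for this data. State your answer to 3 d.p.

n = 5, Σx = 587, Σy = 74, Σx² = 73043, Σy² = 1104, Σxy = 8548
nΣxy − ΣxΣy = 42740 − 43438 = -698
nΣx² − (Σx)² = 365215 − 344569 = 20646; nΣy² − (Σy)² = 5520 − 5476 = 44
r = -698 / √(20646 × 44) = -698 / 953.1128 ≈ -0.732

-0.732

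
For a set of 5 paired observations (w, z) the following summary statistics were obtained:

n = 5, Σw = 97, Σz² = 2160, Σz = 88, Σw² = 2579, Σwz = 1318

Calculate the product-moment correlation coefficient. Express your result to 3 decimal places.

r = (nΣwz − ΣwΣz) / √[(nΣw² − (Σw)²)(nΣz² − (Σz)²)]
Numerator: 5×1318 − 97×88 = -1946
Denominator: √[(12895 − 9409)(10800 − 7744)] = √[3486 × 3056] = 3263.9265
r = -1946 / 3263.9265 ≈ -0.596

-0.596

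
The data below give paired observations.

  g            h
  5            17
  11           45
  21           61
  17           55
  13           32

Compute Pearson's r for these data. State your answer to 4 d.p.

n = 5, Σg = 67, Σh = 210, Σg² = 1045, Σh² = 10084, Σgh = 3212
nΣgh − ΣgΣh = 16060 − 14070 = 1990
nΣg² − (Σg)² = 5225 − 4489 = 736; nΣh² − (Σh)² = 50420 − 44100 = 6320
r = 1990 / √(736 × 6320) = 1990 / 2156.7383 ≈ 0.9227

0.9227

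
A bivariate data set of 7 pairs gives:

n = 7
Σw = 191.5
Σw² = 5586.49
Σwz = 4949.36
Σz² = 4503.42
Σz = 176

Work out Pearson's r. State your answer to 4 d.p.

0.8154

r = (nΣwz − ΣwΣz) / √[(nΣw² − (Σw)²)(nΣz² − (Σz)²)]
Numerator: 7×4949.36 − 191.5×176 = 941.52
Denominator: √[(39105.43 − 36672.25)(31523.94 − 30976)] = √[2433.18 × 547.94] = 1154.6587
r = 941.52 / 1154.6587 ≈ 0.8154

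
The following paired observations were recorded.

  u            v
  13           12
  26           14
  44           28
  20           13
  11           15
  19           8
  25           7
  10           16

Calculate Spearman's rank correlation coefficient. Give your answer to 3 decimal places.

Rank u: 3, 7, 8, 5, 2, 4, 6, 1
Rank v: 3, 5, 8, 4, 6, 2, 1, 7
d = rank(u) − rank(v): 0, 2, 0, 1, -4, 2, 5, -6; Σd² = 86
ρ = 1 − 6Σd² / [n(n²−1)] = 1 − 6×86 / (8×63) = 1 − 516/504 ≈ -0.024

-0.024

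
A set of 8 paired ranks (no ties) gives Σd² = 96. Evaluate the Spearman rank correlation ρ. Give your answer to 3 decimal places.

ρ = 1 − 6Σd² / [n(n²−1)] = 1 − 6×96 / (8×63)
  = 1 − 576/504 = 1 − 1.1429 ≈ -0.143

-0.143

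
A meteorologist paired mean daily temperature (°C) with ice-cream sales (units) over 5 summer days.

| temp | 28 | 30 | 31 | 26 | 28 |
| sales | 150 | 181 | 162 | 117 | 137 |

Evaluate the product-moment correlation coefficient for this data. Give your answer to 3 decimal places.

n = 5, Σx = 143, Σy = 747, Σx² = 4105, Σy² = 113963, Σxy = 21530
nΣxy − ΣxΣy = 107650 − 106821 = 829
nΣx² − (Σx)² = 20525 − 20449 = 76; nΣy² − (Σy)² = 569815 − 558009 = 11806
r = 829 / √(76 × 11806) = 829 / 947.2360 ≈ 0.875

0.875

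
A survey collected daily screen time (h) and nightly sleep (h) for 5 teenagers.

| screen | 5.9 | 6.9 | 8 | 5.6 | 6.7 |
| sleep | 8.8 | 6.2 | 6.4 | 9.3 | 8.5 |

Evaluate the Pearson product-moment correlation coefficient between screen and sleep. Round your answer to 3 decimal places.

n = 5, Σx = 33.1, Σy = 39.2, Σx² = 222.67, Σy² = 315.58, Σxy = 254.93
nΣxy − ΣxΣy = 1274.65 − 1297.52 = -22.87
nΣx² − (Σx)² = 1113.35 − 1095.61 = 17.74; nΣy² − (Σy)² = 1577.9 − 1536.64 = 41.26
r = -22.87 / √(17.74 × 41.26) = -22.87 / 27.0546 ≈ -0.845

-0.845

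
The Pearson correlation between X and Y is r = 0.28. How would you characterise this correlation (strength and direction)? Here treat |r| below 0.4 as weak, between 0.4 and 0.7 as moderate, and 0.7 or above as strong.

r = 0.28 > 0 so the relationship is positive.
|r| = 0.28, which falls in the weak range.

weak positive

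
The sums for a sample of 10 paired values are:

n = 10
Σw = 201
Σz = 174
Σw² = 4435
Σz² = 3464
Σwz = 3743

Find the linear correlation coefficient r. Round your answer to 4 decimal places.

r = (nΣwz − ΣwΣz) / √[(nΣw² − (Σw)²)(nΣz² − (Σz)²)]
Numerator: 10×3743 − 201×174 = 2456
Denominator: √[(44350 − 40401)(34640 − 30276)] = √[3949 × 4364] = 4151.3174
r = 2456 / 4151.3174 ≈ 0.5916

0.5916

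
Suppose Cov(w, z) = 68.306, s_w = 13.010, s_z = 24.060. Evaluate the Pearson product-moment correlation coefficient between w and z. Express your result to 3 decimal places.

r = Cov(w,z) / (s_w · s_z) = 68.306 / (13.010 × 24.060)
  = 68.306 / 313.0206 ≈ 0.218

0.218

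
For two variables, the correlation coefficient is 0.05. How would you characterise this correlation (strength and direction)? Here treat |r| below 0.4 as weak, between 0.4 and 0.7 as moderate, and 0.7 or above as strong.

r = 0.05 > 0 so the relationship is positive.
|r| = 0.05, which falls in the weak range.

weak positive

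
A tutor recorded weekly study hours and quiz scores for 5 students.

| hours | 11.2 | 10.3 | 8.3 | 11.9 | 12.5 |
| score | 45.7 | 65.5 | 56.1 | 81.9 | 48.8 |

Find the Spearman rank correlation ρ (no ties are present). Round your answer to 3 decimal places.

Rank hours: 3, 2, 1, 4, 5
Rank score: 1, 4, 3, 5, 2
d = rank(hours) − rank(score): 2, -2, -2, -1, 3; Σd² = 22
ρ = 1 − 6Σd² / [n(n²−1)] = 1 − 6×22 / (5×24) = 1 − 132/120 ≈ -0.100

-0.100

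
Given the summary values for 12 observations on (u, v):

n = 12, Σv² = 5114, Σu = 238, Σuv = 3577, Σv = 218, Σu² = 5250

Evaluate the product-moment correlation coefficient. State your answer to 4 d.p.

-0.9552

r = (nΣuv − ΣuΣv) / √[(nΣu² − (Σu)²)(nΣv² − (Σv)²)]
Numerator: 12×3577 − 238×218 = -8960
Denominator: √[(63000 − 56644)(61368 − 47524)] = √[6356 × 13844] = 9380.4298
r = -8960 / 9380.4298 ≈ -0.9552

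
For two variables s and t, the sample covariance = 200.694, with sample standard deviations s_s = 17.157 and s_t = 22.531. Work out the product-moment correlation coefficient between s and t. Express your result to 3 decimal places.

r = Cov(s,t) / (s_s · s_t) = 200.694 / (17.157 × 22.531)
  = 200.694 / 386.5644 ≈ 0.519

0.519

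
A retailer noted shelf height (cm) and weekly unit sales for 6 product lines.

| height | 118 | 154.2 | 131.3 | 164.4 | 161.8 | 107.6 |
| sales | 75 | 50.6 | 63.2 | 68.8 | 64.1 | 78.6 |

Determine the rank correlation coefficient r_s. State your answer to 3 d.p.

-0.486

Rank height: 2, 4, 3, 6, 5, 1
Rank sales: 5, 1, 2, 4, 3, 6
d = rank(height) − rank(sales): -3, 3, 1, 2, 2, -5; Σd² = 52
ρ = 1 − 6Σd² / [n(n²−1)] = 1 − 6×52 / (6×35) = 1 − 312/210 ≈ -0.486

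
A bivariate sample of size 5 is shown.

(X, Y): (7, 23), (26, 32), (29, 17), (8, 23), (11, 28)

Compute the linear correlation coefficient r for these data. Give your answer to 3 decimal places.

n = 5, ΣX = 81, ΣY = 123, ΣX² = 1751, ΣY² = 3155, ΣXY = 1978
nΣXY − ΣXΣY = 9890 − 9963 = -73
nΣX² − (ΣX)² = 8755 − 6561 = 2194; nΣY² − (ΣY)² = 15775 − 15129 = 646
r = -73 / √(2194 × 646) = -73 / 1190.5142 ≈ -0.061

-0.061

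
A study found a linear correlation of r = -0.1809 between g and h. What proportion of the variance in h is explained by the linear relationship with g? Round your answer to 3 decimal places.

r² = (-0.1809)² = 0.033

0.033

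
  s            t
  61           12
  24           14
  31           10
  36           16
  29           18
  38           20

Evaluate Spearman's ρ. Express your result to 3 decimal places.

0.029

Rank s: 6, 1, 3, 4, 2, 5
Rank t: 2, 3, 1, 4, 5, 6
d = rank(s) − rank(t): 4, -2, 2, 0, -3, -1; Σd² = 34
ρ = 1 − 6Σd² / [n(n²−1)] = 1 − 6×34 / (6×35) = 1 − 204/210 ≈ 0.029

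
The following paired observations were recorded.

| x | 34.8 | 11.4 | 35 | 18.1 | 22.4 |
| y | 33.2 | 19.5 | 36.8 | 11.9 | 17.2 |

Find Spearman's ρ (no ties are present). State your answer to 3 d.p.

Rank x: 4, 1, 5, 2, 3
Rank y: 4, 3, 5, 1, 2
d = rank(x) − rank(y): 0, -2, 0, 1, 1; Σd² = 6
ρ = 1 − 6Σd² / [n(n²−1)] = 1 − 6×6 / (5×24) = 1 − 36/120 ≈ 0.700

0.700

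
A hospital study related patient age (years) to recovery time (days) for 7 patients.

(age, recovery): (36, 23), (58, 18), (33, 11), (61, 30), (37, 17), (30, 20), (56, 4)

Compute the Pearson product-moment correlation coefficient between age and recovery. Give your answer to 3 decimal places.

0.080

n = 7, Σx = 311, Σy = 123, Σx² = 14875, Σy² = 2579, Σxy = 5518
nΣxy − ΣxΣy = 38626 − 38253 = 373
nΣx² − (Σx)² = 104125 − 96721 = 7404; nΣy² − (Σy)² = 18053 − 15129 = 2924
r = 373 / √(7404 × 2924) = 373 / 4652.8804 ≈ 0.080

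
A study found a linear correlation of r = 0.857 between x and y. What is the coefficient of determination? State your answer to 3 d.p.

0.734

r² = (0.857)² = 0.734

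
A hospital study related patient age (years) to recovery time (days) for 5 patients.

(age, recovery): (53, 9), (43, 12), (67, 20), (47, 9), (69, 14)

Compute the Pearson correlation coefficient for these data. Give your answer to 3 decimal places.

n = 5, Σx = 279, Σy = 64, Σx² = 16117, Σy² = 902, Σxy = 3722
nΣxy − ΣxΣy = 18610 − 17856 = 754
nΣx² − (Σx)² = 80585 − 77841 = 2744; nΣy² − (Σy)² = 4510 − 4096 = 414
r = 754 / √(2744 × 414) = 754 / 1065.8405 ≈ 0.707

0.707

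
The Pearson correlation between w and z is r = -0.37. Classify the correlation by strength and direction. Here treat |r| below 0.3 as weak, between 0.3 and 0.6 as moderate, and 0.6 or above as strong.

r = -0.37 < 0 so the relationship is negative.
|r| = 0.37, which falls in the moderate range.

moderate negative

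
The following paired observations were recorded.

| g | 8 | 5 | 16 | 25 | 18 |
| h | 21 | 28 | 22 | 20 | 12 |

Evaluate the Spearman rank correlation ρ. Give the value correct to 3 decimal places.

Rank g: 2, 1, 3, 5, 4
Rank h: 3, 5, 4, 2, 1
d = rank(g) − rank(h): -1, -4, -1, 3, 3; Σd² = 36
ρ = 1 − 6Σd² / [n(n²−1)] = 1 − 6×36 / (5×24) = 1 − 216/120 ≈ -0.800

-0.800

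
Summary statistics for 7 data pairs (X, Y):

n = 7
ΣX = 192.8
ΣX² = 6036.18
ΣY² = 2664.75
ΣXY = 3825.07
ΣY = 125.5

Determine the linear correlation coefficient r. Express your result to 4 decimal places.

r = (nΣXY − ΣXΣY) / √[(nΣX² − (ΣX)²)(nΣY² − (ΣY)²)]
Numerator: 7×3825.07 − 192.8×125.5 = 2579.09
Denominator: √[(42253.26 − 37171.84)(18653.25 − 15750.25)] = √[5081.42 × 2903] = 3840.7502
r = 2579.09 / 3840.7502 ≈ 0.6715

0.6715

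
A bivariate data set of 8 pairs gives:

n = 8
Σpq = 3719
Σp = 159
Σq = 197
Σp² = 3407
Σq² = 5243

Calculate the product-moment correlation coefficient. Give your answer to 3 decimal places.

r = (nΣpq − ΣpΣq) / √[(nΣp² − (Σp)²)(nΣq² − (Σq)²)]
Numerator: 8×3719 − 159×197 = -1571
Denominator: √[(27256 − 25281)(41944 − 38809)] = √[1975 × 3135] = 2488.2976
r = -1571 / 2488.2976 ≈ -0.631

-0.631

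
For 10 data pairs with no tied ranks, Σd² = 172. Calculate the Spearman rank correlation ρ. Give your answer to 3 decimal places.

ρ = 1 − 6Σd² / [n(n²−1)] = 1 − 6×172 / (10×99)
  = 1 − 1032/990 = 1 − 1.0424 ≈ -0.042

-0.042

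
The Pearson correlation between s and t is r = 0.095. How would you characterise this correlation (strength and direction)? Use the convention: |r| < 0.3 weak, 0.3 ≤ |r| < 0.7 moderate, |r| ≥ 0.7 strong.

r = 0.095 > 0 so the relationship is positive.
|r| = 0.095, which falls in the weak range.

weak positive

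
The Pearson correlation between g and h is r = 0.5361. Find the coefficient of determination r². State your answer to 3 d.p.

r² = (0.5361)² = 0.287

0.287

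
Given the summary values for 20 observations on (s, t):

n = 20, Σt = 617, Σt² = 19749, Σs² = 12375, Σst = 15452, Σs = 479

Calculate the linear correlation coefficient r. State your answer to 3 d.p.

0.840

r = (nΣst − ΣsΣt) / √[(nΣs² − (Σs)²)(nΣt² − (Σt)²)]
Numerator: 20×15452 − 479×617 = 13497
Denominator: √[(247500 − 229441)(394980 − 380689)] = √[18059 × 14291] = 16064.9049
r = 13497 / 16064.9049 ≈ 0.840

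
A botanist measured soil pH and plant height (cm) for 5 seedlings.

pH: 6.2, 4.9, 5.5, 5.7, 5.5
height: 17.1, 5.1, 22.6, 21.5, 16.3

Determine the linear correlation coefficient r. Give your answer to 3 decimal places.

0.637

n = 5, Σx = 27.8, Σy = 82.6, Σx² = 155.44, Σy² = 1557.12, Σxy = 467.51
nΣxy − ΣxΣy = 2337.55 − 2296.28 = 41.27
nΣx² − (Σx)² = 777.2 − 772.84 = 4.36; nΣy² − (Σy)² = 7785.6 − 6822.76 = 962.84
r = 41.27 / √(4.36 × 962.84) = 41.27 / 64.7918 ≈ 0.637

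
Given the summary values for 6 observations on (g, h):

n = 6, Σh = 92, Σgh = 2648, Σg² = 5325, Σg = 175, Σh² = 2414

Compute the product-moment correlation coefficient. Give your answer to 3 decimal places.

r = (nΣgh − ΣgΣh) / √[(nΣg² − (Σg)²)(nΣh² − (Σh)²)]
Numerator: 6×2648 − 175×92 = -212
Denominator: √[(31950 − 30625)(14484 − 8464)] = √[1325 × 6020] = 2824.2698
r = -212 / 2824.2698 ≈ -0.075

-0.075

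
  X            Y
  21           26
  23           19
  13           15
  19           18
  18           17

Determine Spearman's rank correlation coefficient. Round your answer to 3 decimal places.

0.900

Rank X: 4, 5, 1, 3, 2
Rank Y: 5, 4, 1, 3, 2
d = rank(X) − rank(Y): -1, 1, 0, 0, 0; Σd² = 2
ρ = 1 − 6Σd² / [n(n²−1)] = 1 − 6×2 / (5×24) = 1 − 12/120 ≈ 0.900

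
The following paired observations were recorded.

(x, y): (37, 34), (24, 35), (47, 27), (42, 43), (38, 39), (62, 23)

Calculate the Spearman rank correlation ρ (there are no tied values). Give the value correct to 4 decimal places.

Rank x: 2, 1, 5, 4, 3, 6
Rank y: 3, 4, 2, 6, 5, 1
d = rank(x) − rank(y): -1, -3, 3, -2, -2, 5; Σd² = 52
ρ = 1 − 6Σd² / [n(n²−1)] = 1 − 6×52 / (6×35) = 1 − 312/210 ≈ -0.4857

-0.4857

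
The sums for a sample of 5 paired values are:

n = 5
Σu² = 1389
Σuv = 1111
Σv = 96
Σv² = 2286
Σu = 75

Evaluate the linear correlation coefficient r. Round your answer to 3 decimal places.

r = (nΣuv − ΣuΣv) / √[(nΣu² − (Σu)²)(nΣv² − (Σv)²)]
Numerator: 5×1111 − 75×96 = -1645
Denominator: √[(6945 − 5625)(11430 − 9216)] = √[1320 × 2214] = 1709.5263
r = -1645 / 1709.5263 ≈ -0.962

-0.962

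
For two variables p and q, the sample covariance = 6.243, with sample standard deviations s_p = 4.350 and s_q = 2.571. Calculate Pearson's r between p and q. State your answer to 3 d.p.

0.558

r = Cov(p,q) / (s_p · s_q) = 6.243 / (4.350 × 2.571)
  = 6.243 / 11.1838 ≈ 0.558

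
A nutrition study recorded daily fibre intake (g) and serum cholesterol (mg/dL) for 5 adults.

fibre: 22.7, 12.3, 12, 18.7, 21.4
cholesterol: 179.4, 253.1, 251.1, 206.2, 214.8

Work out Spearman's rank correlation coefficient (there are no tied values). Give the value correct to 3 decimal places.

Rank fibre: 5, 2, 1, 3, 4
Rank cholesterol: 1, 5, 4, 2, 3
d = rank(fibre) − rank(cholesterol): 4, -3, -3, 1, 1; Σd² = 36
ρ = 1 − 6Σd² / [n(n²−1)] = 1 − 6×36 / (5×24) = 1 − 216/120 ≈ -0.800

-0.800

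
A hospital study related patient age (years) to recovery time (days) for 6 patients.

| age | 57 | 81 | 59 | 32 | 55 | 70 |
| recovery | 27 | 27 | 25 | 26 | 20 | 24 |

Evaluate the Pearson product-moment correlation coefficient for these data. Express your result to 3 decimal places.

n = 6, Σx = 354, Σy = 149, Σx² = 22240, Σy² = 3735, Σxy = 8813
nΣxy − ΣxΣy = 52878 − 52746 = 132
nΣx² − (Σx)² = 133440 − 125316 = 8124; nΣy² − (Σy)² = 22410 − 22201 = 209
r = 132 / √(8124 × 209) = 132 / 1303.0411 ≈ 0.101

0.101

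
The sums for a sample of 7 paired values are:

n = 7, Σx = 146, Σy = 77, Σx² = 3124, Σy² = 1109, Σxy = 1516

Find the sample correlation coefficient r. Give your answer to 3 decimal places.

-0.626

r = (nΣxy − ΣxΣy) / √[(nΣx² − (Σx)²)(nΣy² − (Σy)²)]
Numerator: 7×1516 − 146×77 = -630
Denominator: √[(21868 − 21316)(7763 − 5929)] = √[552 × 1834] = 1006.1650
r = -630 / 1006.1650 ≈ -0.626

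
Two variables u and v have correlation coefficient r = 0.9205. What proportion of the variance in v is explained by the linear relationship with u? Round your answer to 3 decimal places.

0.847

r² = (0.9205)² = 0.847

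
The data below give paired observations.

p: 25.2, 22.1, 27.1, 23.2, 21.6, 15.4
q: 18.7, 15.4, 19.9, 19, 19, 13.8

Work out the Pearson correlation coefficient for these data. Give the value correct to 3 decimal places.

n = 6, Σp = 134.6, Σq = 105.8, Σp² = 3099.82, Σq² = 1895.3, Σpq = 2414.59
nΣpq − ΣpΣq = 14487.54 − 14240.68 = 246.86
nΣp² − (Σp)² = 18598.92 − 18117.16 = 481.76; nΣq² − (Σq)² = 11371.8 − 11193.64 = 178.16
r = 246.86 / √(481.76 × 178.16) = 246.86 / 292.9682 ≈ 0.843

0.843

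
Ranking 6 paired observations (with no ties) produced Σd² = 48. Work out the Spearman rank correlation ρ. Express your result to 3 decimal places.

-0.371

ρ = 1 − 6Σd² / [n(n²−1)] = 1 − 6×48 / (6×35)
  = 1 − 288/210 = 1 − 1.3714 ≈ -0.371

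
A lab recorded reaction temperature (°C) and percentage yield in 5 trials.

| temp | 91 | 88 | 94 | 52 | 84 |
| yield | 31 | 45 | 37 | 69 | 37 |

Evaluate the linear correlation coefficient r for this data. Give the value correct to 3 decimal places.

n = 5, Σx = 409, Σy = 219, Σx² = 34621, Σy² = 10485, Σxy = 16955
nΣxy − ΣxΣy = 84775 − 89571 = -4796
nΣx² − (Σx)² = 173105 − 167281 = 5824; nΣy² − (Σy)² = 52425 − 47961 = 4464
r = -4796 / √(5824 × 4464) = -4796 / 5098.8563 ≈ -0.941

-0.941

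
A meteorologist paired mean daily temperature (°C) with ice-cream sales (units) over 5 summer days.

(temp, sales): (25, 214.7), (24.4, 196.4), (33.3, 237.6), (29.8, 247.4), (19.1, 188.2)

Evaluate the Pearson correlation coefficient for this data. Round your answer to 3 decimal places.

n = 5, Σx = 131.6, Σy = 1084.3, Σx² = 3582.1, Σy² = 237748.81, Σxy = 29038.88
nΣxy − ΣxΣy = 145194.4 − 142693.88 = 2500.52
nΣx² − (Σx)² = 17910.5 − 17318.56 = 591.94; nΣy² − (Σy)² = 1188744.05 − 1175706.49 = 13037.56
r = 2500.52 / √(591.94 × 13037.56) = 2500.52 / 2778.0305 ≈ 0.900

0.900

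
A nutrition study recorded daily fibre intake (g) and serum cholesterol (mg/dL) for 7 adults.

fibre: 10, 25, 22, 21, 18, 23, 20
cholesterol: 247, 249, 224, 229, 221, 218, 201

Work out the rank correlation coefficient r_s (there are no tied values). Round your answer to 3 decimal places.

Rank fibre: 1, 7, 5, 4, 2, 6, 3
Rank cholesterol: 6, 7, 4, 5, 3, 2, 1
d = rank(fibre) − rank(cholesterol): -5, 0, 1, -1, -1, 4, 2; Σd² = 48
ρ = 1 − 6Σd² / [n(n²−1)] = 1 − 6×48 / (7×48) = 1 − 288/336 ≈ 0.143

0.143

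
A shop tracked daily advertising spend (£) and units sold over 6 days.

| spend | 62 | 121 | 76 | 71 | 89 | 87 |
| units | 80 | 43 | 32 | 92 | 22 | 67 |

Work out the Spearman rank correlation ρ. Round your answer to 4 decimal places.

Rank spend: 1, 6, 3, 2, 5, 4
Rank units: 5, 3, 2, 6, 1, 4
d = rank(spend) − rank(units): -4, 3, 1, -4, 4, 0; Σd² = 58
ρ = 1 − 6Σd² / [n(n²−1)] = 1 − 6×58 / (6×35) = 1 − 348/210 ≈ -0.6571

-0.6571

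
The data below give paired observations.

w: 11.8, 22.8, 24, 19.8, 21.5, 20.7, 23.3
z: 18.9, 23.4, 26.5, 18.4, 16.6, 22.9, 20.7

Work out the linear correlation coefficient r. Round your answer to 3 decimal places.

0.471

n = 7, Σw = 143.9, Σz = 147.4, Σw² = 3060.75, Σz² = 3174.04, Σwz = 3070.1
nΣwz − ΣwΣz = 21490.7 − 21210.86 = 279.84
nΣw² − (Σw)² = 21425.25 − 20707.21 = 718.04; nΣz² − (Σz)² = 22218.28 − 21726.76 = 491.52
r = 279.84 / √(718.04 × 491.52) = 279.84 / 594.0800 ≈ 0.471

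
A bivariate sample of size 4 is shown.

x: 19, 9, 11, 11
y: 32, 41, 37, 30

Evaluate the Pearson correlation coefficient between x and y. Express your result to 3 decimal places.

-0.545

n = 4, Σx = 50, Σy = 140, Σx² = 684, Σy² = 4974, Σxy = 1714
nΣxy − ΣxΣy = 6856 − 7000 = -144
nΣx² − (Σx)² = 2736 − 2500 = 236; nΣy² − (Σy)² = 19896 − 19600 = 296
r = -144 / √(236 × 296) = -144 / 264.3029 ≈ -0.545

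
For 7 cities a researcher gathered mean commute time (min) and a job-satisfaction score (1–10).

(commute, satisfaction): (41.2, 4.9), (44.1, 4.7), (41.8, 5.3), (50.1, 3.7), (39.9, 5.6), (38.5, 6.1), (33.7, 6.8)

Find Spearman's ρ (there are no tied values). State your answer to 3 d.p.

Rank commute: 4, 6, 5, 7, 3, 2, 1
Rank satisfaction: 3, 2, 4, 1, 5, 6, 7
d = rank(commute) − rank(satisfaction): 1, 4, 1, 6, -2, -4, -6; Σd² = 110
ρ = 1 − 6Σd² / [n(n²−1)] = 1 − 6×110 / (7×48) = 1 − 660/336 ≈ -0.964

-0.964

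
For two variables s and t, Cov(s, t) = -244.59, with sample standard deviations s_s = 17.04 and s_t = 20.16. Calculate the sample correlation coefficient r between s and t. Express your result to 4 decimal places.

r = Cov(s,t) / (s_s · s_t) = -244.59 / (17.04 × 20.16)
  = -244.59 / 343.5264 ≈ -0.7120

-0.7120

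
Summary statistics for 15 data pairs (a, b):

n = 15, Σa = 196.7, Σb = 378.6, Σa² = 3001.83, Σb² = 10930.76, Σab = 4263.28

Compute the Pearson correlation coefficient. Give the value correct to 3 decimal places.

r = (nΣab − ΣaΣb) / √[(nΣa² − (Σa)²)(nΣb² − (Σb)²)]
Numerator: 15×4263.28 − 196.7×378.6 = -10521.42
Denominator: √[(45027.45 − 38690.89)(163961.4 − 143337.96)] = √[6336.56 × 20623.44] = 11431.6082
r = -10521.42 / 11431.6082 ≈ -0.920

-0.920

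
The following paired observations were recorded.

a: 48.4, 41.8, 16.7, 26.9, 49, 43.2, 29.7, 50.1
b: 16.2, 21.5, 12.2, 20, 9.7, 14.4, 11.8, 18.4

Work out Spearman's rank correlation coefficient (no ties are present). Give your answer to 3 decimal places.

-0.048

Rank a: 6, 4, 1, 2, 7, 5, 3, 8
Rank b: 5, 8, 3, 7, 1, 4, 2, 6
d = rank(a) − rank(b): 1, -4, -2, -5, 6, 1, 1, 2; Σd² = 88
ρ = 1 − 6Σd² / [n(n²−1)] = 1 − 6×88 / (8×63) = 1 − 528/504 ≈ -0.048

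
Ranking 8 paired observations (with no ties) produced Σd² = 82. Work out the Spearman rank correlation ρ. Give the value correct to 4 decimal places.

ρ = 1 − 6Σd² / [n(n²−1)] = 1 − 6×82 / (8×63)
  = 1 − 492/504 = 1 − 0.97619 ≈ 0.0238

0.0238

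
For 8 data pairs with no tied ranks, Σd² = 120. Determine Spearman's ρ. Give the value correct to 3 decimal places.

-0.429

ρ = 1 − 6Σd² / [n(n²−1)] = 1 − 6×120 / (8×63)
  = 1 − 720/504 = 1 − 1.4286 ≈ -0.429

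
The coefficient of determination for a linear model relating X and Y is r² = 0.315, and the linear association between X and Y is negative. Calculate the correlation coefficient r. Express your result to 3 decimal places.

|r| = √0.315 = 0.561
The association is negative, so r = −0.561.

-0.561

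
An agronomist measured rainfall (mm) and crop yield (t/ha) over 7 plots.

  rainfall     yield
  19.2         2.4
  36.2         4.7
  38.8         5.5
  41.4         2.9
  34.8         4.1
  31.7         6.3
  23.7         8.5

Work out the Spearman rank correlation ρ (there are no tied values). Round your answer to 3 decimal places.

Rank rainfall: 1, 5, 6, 7, 4, 3, 2
Rank yield: 1, 4, 5, 2, 3, 6, 7
d = rank(rainfall) − rank(yield): 0, 1, 1, 5, 1, -3, -5; Σd² = 62
ρ = 1 − 6Σd² / [n(n²−1)] = 1 − 6×62 / (7×48) = 1 − 372/336 ≈ -0.107

-0.107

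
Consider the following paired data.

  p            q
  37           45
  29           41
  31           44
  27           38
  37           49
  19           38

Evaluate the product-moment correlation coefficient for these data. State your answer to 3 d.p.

0.880

n = 6, Σp = 180, Σq = 255, Σp² = 5630, Σq² = 10931, Σpq = 7779
nΣpq − ΣpΣq = 46674 − 45900 = 774
nΣp² − (Σp)² = 33780 − 32400 = 1380; nΣq² − (Σq)² = 65586 − 65025 = 561
r = 774 / √(1380 × 561) = 774 / 879.8750 ≈ 0.880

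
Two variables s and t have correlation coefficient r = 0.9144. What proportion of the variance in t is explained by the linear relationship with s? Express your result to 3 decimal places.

r² = (0.9144)² = 0.836

0.836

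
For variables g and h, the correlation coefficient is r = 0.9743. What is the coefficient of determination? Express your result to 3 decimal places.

r² = (0.9743)² = 0.949

0.949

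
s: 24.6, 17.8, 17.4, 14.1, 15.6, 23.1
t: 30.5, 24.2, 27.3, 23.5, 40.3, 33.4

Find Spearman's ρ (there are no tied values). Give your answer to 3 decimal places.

0.314

Rank s: 6, 4, 3, 1, 2, 5
Rank t: 4, 2, 3, 1, 6, 5
d = rank(s) − rank(t): 2, 2, 0, 0, -4, 0; Σd² = 24
ρ = 1 − 6Σd² / [n(n²−1)] = 1 − 6×24 / (6×35) = 1 − 144/210 ≈ 0.314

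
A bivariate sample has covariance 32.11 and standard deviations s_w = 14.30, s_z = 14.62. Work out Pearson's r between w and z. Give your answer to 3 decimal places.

r = Cov(w,z) / (s_w · s_z) = 32.11 / (14.30 × 14.62)
  = 32.11 / 209.0660 ≈ 0.154

0.154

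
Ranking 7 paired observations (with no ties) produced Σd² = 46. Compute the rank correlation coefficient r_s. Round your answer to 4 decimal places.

0.1786

ρ = 1 − 6Σd² / [n(n²−1)] = 1 − 6×46 / (7×48)
  = 1 − 276/336 = 1 − 0.82143 ≈ 0.1786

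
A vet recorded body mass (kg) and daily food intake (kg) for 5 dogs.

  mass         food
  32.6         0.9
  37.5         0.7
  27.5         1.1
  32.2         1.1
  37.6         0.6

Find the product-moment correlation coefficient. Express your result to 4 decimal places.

-0.9067

n = 5, Σx = 167.4, Σy = 4.4, Σx² = 5675.86, Σy² = 4.08, Σxy = 143.82
nΣxy − ΣxΣy = 719.1 − 736.56 = -17.46
nΣx² − (Σx)² = 28379.3 − 28022.76 = 356.54; nΣy² − (Σy)² = 20.4 − 19.36 = 1.04
r = -17.46 / √(356.54 × 1.04) = -17.46 / 19.2562 ≈ -0.9067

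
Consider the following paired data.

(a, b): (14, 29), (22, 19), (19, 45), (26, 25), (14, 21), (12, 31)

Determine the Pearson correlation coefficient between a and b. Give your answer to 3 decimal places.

-0.144

n = 6, Σa = 107, Σb = 170, Σa² = 2057, Σb² = 5254, Σab = 2995
nΣab − ΣaΣb = 17970 − 18190 = -220
nΣa² − (Σa)² = 12342 − 11449 = 893; nΣb² − (Σb)² = 31524 − 28900 = 2624
r = -220 / √(893 × 2624) = -220 / 1530.7619 ≈ -0.144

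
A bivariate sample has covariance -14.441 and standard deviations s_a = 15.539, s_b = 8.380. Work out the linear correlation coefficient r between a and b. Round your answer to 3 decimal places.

r = Cov(a,b) / (s_a · s_b) = -14.441 / (15.539 × 8.380)
  = -14.441 / 130.2168 ≈ -0.111

-0.111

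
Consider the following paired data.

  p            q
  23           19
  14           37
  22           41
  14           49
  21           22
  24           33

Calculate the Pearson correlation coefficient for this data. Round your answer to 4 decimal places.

-0.6071

n = 6, Σp = 118, Σq = 201, Σp² = 2422, Σq² = 7385, Σpq = 3797
nΣpq − ΣpΣq = 22782 − 23718 = -936
nΣp² − (Σp)² = 14532 − 13924 = 608; nΣq² − (Σq)² = 44310 − 40401 = 3909
r = -936 / √(608 × 3909) = -936 / 1541.6459 ≈ -0.6071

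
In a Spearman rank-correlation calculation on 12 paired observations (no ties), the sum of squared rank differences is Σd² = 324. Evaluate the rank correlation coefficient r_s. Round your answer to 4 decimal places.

ρ = 1 − 6Σd² / [n(n²−1)] = 1 − 6×324 / (12×143)
  = 1 − 1944/1716 = 1 − 1.13287 ≈ -0.1329

-0.1329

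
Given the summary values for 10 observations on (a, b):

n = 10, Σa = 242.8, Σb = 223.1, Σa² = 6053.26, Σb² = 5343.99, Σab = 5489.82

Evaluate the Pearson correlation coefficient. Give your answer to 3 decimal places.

r = (nΣab − ΣaΣb) / √[(nΣa² − (Σa)²)(nΣb² − (Σb)²)]
Numerator: 10×5489.82 − 242.8×223.1 = 729.52
Denominator: √[(60532.6 − 58951.84)(53439.9 − 49773.61)] = √[1580.76 × 3666.29] = 2407.3896
r = 729.52 / 2407.3896 ≈ 0.303

0.303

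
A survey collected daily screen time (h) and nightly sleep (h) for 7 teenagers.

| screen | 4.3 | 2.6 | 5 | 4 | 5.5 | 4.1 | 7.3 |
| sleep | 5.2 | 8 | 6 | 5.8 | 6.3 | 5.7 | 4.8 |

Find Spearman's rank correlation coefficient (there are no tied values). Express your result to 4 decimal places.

Rank screen: 4, 1, 5, 2, 6, 3, 7
Rank sleep: 2, 7, 5, 4, 6, 3, 1
d = rank(screen) − rank(sleep): 2, -6, 0, -2, 0, 0, 6; Σd² = 80
ρ = 1 − 6Σd² / [n(n²−1)] = 1 − 6×80 / (7×48) = 1 − 480/336 ≈ -0.4286

-0.4286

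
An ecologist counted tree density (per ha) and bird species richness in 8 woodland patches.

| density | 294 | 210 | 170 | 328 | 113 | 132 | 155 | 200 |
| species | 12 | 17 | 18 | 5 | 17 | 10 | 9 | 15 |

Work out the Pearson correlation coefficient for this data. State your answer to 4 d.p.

-0.4825

n = 8, Σx = 1602, Σy = 103, Σx² = 361238, Σy² = 1477, Σxy = 19434
nΣxy − ΣxΣy = 155472 − 165006 = -9534
nΣx² − (Σx)² = 2889904 − 2566404 = 323500; nΣy² − (Σy)² = 11816 − 10609 = 1207
r = -9534 / √(323500 × 1207) = -9534 / 19760.1746 ≈ -0.4825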